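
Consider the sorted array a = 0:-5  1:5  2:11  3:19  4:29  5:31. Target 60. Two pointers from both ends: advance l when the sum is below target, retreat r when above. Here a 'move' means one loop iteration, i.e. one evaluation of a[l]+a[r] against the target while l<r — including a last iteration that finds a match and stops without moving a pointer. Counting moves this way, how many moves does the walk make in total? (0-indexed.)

5 moves

[0,5] -5+31=26 <60 → l++
[1,5] 5+31=36 <60 → l++
[2,5] 11+31=42 <60 → l++
[3,5] 19+31=50 <60 → l++
[4,5] 29+31=60 → found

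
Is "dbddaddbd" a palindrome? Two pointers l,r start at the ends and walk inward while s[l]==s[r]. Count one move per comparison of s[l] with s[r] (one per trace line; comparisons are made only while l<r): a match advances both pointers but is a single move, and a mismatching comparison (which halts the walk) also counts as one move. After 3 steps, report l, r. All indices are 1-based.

l=1 r=9: 'd'=='d', l++,r--
l=2 r=8: 'b'=='b', l++,r--
l=3 r=7: 'd'=='d', l++,r--

l=4, r=6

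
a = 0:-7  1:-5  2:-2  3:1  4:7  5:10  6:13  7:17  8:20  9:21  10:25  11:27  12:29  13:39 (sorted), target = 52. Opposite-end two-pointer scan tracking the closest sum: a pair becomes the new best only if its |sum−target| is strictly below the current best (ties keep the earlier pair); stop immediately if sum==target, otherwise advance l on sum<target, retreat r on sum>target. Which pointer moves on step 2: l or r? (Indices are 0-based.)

[0,13] -7+39=32 d=20 * → l++
[1,13] -5+39=34 d=18 * → l++

l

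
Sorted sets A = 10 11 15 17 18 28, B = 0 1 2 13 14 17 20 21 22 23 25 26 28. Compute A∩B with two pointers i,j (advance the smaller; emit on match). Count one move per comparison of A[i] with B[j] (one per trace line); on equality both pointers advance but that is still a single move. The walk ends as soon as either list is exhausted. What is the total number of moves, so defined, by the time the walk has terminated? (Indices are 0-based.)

17 moves

[i=0,j=0] 10>0 → j++
[i=0,j=1] 10>1 → j++
[i=0,j=2] 10>2 → j++
[i=0,j=3] 10<13 → i++
[i=1,j=3] 11<13 → i++
[i=2,j=3] 15>13 → j++
[i=2,j=4] 15>14 → j++
[i=2,j=5] 15<17 → i++
[i=3,j=5] 17==17 emit → i++,j++
[i=4,j=6] 18<20 → i++
[i=5,j=6] 28>20 → j++
[i=5,j=7] 28>21 → j++
[i=5,j=8] 28>22 → j++
[i=5,j=9] 28>23 → j++
[i=5,j=10] 28>25 → j++
[i=5,j=11] 28>26 → j++
[i=5,j=12] 28==28 emit → i++,j++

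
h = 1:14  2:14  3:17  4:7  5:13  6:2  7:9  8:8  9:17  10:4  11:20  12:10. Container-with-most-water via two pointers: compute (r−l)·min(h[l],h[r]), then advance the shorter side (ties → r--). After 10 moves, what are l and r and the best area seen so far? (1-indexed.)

l=10, r=11, best area=140

l=1 r=12: min(14,10)*11=110 best=110 *, r--
l=1 r=11: min(14,20)*10=140 best=140 *, l++
l=2 r=11: min(14,20)*9=126 best=140, l++
l=3 r=11: min(17,20)*8=136 best=140, l++
l=4 r=11: min(7,20)*7=49 best=140, l++
l=5 r=11: min(13,20)*6=78 best=140, l++
l=6 r=11: min(2,20)*5=10 best=140, l++
l=7 r=11: min(9,20)*4=36 best=140, l++
l=8 r=11: min(8,20)*3=24 best=140, l++
l=9 r=11: min(17,20)*2=34 best=140, l++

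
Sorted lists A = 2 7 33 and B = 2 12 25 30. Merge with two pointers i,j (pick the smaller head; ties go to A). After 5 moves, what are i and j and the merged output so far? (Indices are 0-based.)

i=2, j=3, merged so far=[2, 2, 7, 12, 25]

i=0 j=0: A[i]=2<=B[j]=2 take 2, i++
i=1 j=0: A[i]=7>B[j]=2 take 2, j++
i=1 j=1: A[i]=7<=B[j]=12 take 7, i++
i=2 j=1: A[i]=33>B[j]=12 take 12, j++
i=2 j=2: A[i]=33>B[j]=25 take 25, j++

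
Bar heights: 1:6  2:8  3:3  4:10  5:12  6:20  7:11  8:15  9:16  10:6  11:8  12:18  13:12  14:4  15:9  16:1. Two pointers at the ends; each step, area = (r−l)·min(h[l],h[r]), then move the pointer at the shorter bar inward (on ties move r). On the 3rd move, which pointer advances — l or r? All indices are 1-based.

l

[1,16] min(6,1)*15=15 best=15 * → r--
[1,15] min(6,9)*14=84 best=84 * → l++
[2,15] min(8,9)*13=104 best=104 * → l++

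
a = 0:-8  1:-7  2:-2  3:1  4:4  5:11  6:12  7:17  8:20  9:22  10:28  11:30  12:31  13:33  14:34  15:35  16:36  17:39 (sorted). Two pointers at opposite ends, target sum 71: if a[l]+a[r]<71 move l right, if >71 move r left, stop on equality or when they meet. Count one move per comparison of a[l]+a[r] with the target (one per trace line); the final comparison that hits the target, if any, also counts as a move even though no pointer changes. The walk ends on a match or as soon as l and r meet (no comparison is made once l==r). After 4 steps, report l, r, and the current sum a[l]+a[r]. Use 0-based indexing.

l=4, r=17, sum=43

[0,17] -8+39=31 <71 → l++
[1,17] -7+39=32 <71 → l++
[2,17] -2+39=37 <71 → l++
[3,17] 1+39=40 <71 → l++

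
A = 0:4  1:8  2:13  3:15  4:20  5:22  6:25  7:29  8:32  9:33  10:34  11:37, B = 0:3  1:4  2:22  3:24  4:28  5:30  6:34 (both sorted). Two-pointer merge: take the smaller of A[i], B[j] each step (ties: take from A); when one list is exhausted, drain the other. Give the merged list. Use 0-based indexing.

i=0 j=0: A[i]=4>B[j]=3 take 3, j++
i=0 j=1: A[i]=4<=B[j]=4 take 4, i++
i=1 j=1: A[i]=8>B[j]=4 take 4, j++
i=1 j=2: A[i]=8<=B[j]=22 take 8, i++
i=2 j=2: A[i]=13<=B[j]=22 take 13, i++
i=3 j=2: A[i]=15<=B[j]=22 take 15, i++
i=4 j=2: A[i]=20<=B[j]=22 take 20, i++
i=5 j=2: A[i]=22<=B[j]=22 take 22, i++
i=6 j=2: A[i]=25>B[j]=22 take 22, j++
i=6 j=3: A[i]=25>B[j]=24 take 24, j++
i=6 j=4: A[i]=25<=B[j]=28 take 25, i++
i=7 j=4: A[i]=29>B[j]=28 take 28, j++
i=7 j=5: A[i]=29<=B[j]=30 take 29, i++
i=8 j=5: A[i]=32>B[j]=30 take 30, j++
i=8 j=6: A[i]=32<=B[j]=34 take 32, i++
i=9 j=6: A[i]=33<=B[j]=34 take 33, i++
i=10 j=6: A[i]=34<=B[j]=34 take 34, i++
i=11 j=6: A[i]=37>B[j]=34 take 34, j++
i=11 j=7: B done, take A[i]=37, i++

[3, 4, 4, 8, 13, 15, 20, 22, 22, 24, 25, 28, 29, 30, 32, 33, 34, 34, 37]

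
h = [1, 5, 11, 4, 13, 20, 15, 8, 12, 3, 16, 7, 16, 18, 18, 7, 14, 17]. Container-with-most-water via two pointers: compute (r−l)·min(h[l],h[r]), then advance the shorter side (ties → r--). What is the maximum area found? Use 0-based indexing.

l=0 r=17: min(1,17)*17=17 best=17 *, l++
l=1 r=17: min(5,17)*16=80 best=80 *, l++
l=2 r=17: min(11,17)*15=165 best=165 *, l++
l=3 r=17: min(4,17)*14=56 best=165, l++
l=4 r=17: min(13,17)*13=169 best=169 *, l++
l=5 r=17: min(20,17)*12=204 best=204 *, r--
l=5 r=16: min(20,14)*11=154 best=204, r--
l=5 r=15: min(20,7)*10=70 best=204, r--
l=5 r=14: min(20,18)*9=162 best=204, r--
l=5 r=13: min(20,18)*8=144 best=204, r--
l=5 r=12: min(20,16)*7=112 best=204, r--
l=5 r=11: min(20,7)*6=42 best=204, r--
l=5 r=10: min(20,16)*5=80 best=204, r--
l=5 r=9: min(20,3)*4=12 best=204, r--
l=5 r=8: min(20,12)*3=36 best=204, r--
l=5 r=7: min(20,8)*2=16 best=204, r--
l=5 r=6: min(20,15)*1=15 best=204, r--

max area = 204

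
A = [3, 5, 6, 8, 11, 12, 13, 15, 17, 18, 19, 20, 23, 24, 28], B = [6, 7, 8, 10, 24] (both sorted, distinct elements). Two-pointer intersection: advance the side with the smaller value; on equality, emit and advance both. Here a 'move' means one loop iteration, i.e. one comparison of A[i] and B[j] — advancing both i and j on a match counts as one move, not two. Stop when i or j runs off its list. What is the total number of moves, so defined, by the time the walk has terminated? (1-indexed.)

16 moves

[i=1,j=1] 3<6 → i++
[i=2,j=1] 5<6 → i++
[i=3,j=1] 6==6 emit → i++,j++
[i=4,j=2] 8>7 → j++
[i=4,j=3] 8==8 emit → i++,j++
[i=5,j=4] 11>10 → j++
[i=5,j=5] 11<24 → i++
[i=6,j=5] 12<24 → i++
[i=7,j=5] 13<24 → i++
[i=8,j=5] 15<24 → i++
[i=9,j=5] 17<24 → i++
[i=10,j=5] 18<24 → i++
[i=11,j=5] 19<24 → i++
[i=12,j=5] 20<24 → i++
[i=13,j=5] 23<24 → i++
[i=14,j=5] 24==24 emit → i++,j++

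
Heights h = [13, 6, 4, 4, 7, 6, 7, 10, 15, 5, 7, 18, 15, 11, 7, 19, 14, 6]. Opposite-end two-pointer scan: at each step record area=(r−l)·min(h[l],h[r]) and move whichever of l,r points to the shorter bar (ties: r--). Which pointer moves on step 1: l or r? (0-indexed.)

l=0 r=17: min(13,6)*17=102 best=102 *, r--

r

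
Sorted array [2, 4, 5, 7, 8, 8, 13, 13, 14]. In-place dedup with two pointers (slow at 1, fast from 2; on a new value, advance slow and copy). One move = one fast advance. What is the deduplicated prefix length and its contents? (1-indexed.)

length 7; prefix = [2, 4, 5, 7, 8, 13, 14]

(s=1,f=2) a[fast]=4≠a[slow]=2 write a[2]=4 → slow++,fast++
(s=2,f=3) a[fast]=5≠a[slow]=4 write a[3]=5 → slow++,fast++
(s=3,f=4) a[fast]=7≠a[slow]=5 write a[4]=7 → slow++,fast++
(s=4,f=5) a[fast]=8≠a[slow]=7 write a[5]=8 → slow++,fast++
(s=5,f=6) a[fast]=8=a[slow] dup → fast++
(s=5,f=7) a[fast]=13≠a[slow]=8 write a[6]=13 → slow++,fast++
(s=6,f=8) a[fast]=13=a[slow] dup → fast++
(s=6,f=9) a[fast]=14≠a[slow]=13 write a[7]=14 → slow++,fast++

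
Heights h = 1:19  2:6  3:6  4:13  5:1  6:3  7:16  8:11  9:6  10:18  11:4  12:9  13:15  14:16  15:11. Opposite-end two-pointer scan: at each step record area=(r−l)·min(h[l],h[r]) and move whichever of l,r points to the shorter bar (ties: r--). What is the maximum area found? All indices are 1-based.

max area = 208

[1,15] min(19,11)*14=154 best=154 * → r--
[1,14] min(19,16)*13=208 best=208 * → r--
[1,13] min(19,15)*12=180 best=208 → r--
[1,12] min(19,9)*11=99 best=208 → r--
[1,11] min(19,4)*10=40 best=208 → r--
[1,10] min(19,18)*9=162 best=208 → r--
[1,9] min(19,6)*8=48 best=208 → r--
[1,8] min(19,11)*7=77 best=208 → r--
[1,7] min(19,16)*6=96 best=208 → r--
[1,6] min(19,3)*5=15 best=208 → r--
[1,5] min(19,1)*4=4 best=208 → r--
[1,4] min(19,13)*3=39 best=208 → r--
[1,3] min(19,6)*2=12 best=208 → r--
[1,2] min(19,6)*1=6 best=208 → r--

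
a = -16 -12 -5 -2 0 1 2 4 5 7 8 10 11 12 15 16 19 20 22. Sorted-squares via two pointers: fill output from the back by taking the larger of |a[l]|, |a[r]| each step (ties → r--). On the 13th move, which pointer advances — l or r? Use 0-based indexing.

[0,18] |-16|<=|22| out[18]=484 → r--
[0,17] |-16|<=|20| out[17]=400 → r--
[0,16] |-16|<=|19| out[16]=361 → r--
[0,15] |-16|<=|16| out[15]=256 → r--
[0,14] |-16|>|15| out[14]=256 → l++
[1,14] |-12|<=|15| out[13]=225 → r--
[1,13] |-12|<=|12| out[12]=144 → r--
[1,12] |-12|>|11| out[11]=144 → l++
[2,12] |-5|<=|11| out[10]=121 → r--
[2,11] |-5|<=|10| out[9]=100 → r--
[2,10] |-5|<=|8| out[8]=64 → r--
[2,9] |-5|<=|7| out[7]=49 → r--
[2,8] |-5|<=|5| out[6]=25 → r--

r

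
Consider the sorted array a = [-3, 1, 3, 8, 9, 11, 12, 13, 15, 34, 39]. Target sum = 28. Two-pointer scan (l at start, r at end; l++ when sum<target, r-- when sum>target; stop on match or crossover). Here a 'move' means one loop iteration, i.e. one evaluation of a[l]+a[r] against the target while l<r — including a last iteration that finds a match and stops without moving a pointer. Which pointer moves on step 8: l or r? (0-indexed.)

l

l=0 r=10: -3+39=36 >28, r--
l=0 r=9: -3+34=31 >28, r--
l=0 r=8: -3+15=12 <28, l++
l=1 r=8: 1+15=16 <28, l++
l=2 r=8: 3+15=18 <28, l++
l=3 r=8: 8+15=23 <28, l++
l=4 r=8: 9+15=24 <28, l++
l=5 r=8: 11+15=26 <28, l++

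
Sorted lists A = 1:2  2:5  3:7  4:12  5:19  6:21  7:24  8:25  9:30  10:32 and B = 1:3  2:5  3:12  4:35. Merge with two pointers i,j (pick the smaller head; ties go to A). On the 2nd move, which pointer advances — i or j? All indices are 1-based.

[i=1,j=1] A[i]=2<=B[j]=3 take 2 → i++
[i=2,j=1] A[i]=5>B[j]=3 take 3 → j++

j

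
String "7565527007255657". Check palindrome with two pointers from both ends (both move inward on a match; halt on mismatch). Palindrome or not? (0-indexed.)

palindrome

[0,15] '7'=='7' → l++,r--
[1,14] '5'=='5' → l++,r--
[2,13] '6'=='6' → l++,r--
[3,12] '5'=='5' → l++,r--
[4,11] '5'=='5' → l++,r--
[5,10] '2'=='2' → l++,r--
[6,9] '7'=='7' → l++,r--
[7,8] '0'=='0' → l++,r--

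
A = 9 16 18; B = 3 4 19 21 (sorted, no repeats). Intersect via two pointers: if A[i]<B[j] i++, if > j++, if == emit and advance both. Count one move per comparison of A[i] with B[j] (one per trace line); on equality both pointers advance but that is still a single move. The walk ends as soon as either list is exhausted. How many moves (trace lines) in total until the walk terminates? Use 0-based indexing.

5 moves

[i=0,j=0] 9>3 → j++
[i=0,j=1] 9>4 → j++
[i=0,j=2] 9<19 → i++
[i=1,j=2] 16<19 → i++
[i=2,j=2] 18<19 → i++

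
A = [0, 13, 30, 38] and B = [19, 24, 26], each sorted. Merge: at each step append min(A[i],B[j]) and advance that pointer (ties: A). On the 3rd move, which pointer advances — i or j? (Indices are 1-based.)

j

[i=1,j=1] A[i]=0<=B[j]=19 take 0 → i++
[i=2,j=1] A[i]=13<=B[j]=19 take 13 → i++
[i=3,j=1] A[i]=30>B[j]=19 take 19 → j++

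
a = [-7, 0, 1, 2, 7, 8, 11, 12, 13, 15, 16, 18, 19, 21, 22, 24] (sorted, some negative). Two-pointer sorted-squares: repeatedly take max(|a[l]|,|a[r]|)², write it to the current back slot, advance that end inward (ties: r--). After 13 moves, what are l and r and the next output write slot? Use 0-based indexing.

l=1, r=3, next write slot=2

[0,15] |-7|<=|24| out[15]=576 → r--
[0,14] |-7|<=|22| out[14]=484 → r--
[0,13] |-7|<=|21| out[13]=441 → r--
[0,12] |-7|<=|19| out[12]=361 → r--
[0,11] |-7|<=|18| out[11]=324 → r--
[0,10] |-7|<=|16| out[10]=256 → r--
[0,9] |-7|<=|15| out[9]=225 → r--
[0,8] |-7|<=|13| out[8]=169 → r--
[0,7] |-7|<=|12| out[7]=144 → r--
[0,6] |-7|<=|11| out[6]=121 → r--
[0,5] |-7|<=|8| out[5]=64 → r--
[0,4] |-7|<=|7| out[4]=49 → r--
[0,3] |-7|>|2| out[3]=49 → l++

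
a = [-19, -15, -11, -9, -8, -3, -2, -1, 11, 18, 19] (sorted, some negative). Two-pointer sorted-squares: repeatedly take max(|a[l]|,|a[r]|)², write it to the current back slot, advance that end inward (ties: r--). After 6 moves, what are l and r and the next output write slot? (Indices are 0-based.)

l=3, r=7, next write slot=4

[0,10] |-19|<=|19| out[10]=361 → r--
[0,9] |-19|>|18| out[9]=361 → l++
[1,9] |-15|<=|18| out[8]=324 → r--
[1,8] |-15|>|11| out[7]=225 → l++
[2,8] |-11|<=|11| out[6]=121 → r--
[2,7] |-11|>|-1| out[5]=121 → l++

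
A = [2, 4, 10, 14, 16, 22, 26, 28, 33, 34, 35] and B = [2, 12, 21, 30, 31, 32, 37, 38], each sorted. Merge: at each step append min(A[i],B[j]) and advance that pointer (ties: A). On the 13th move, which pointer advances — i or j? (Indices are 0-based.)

i=0 j=0: A[i]=2<=B[j]=2 take 2, i++
i=1 j=0: A[i]=4>B[j]=2 take 2, j++
i=1 j=1: A[i]=4<=B[j]=12 take 4, i++
i=2 j=1: A[i]=10<=B[j]=12 take 10, i++
i=3 j=1: A[i]=14>B[j]=12 take 12, j++
i=3 j=2: A[i]=14<=B[j]=21 take 14, i++
i=4 j=2: A[i]=16<=B[j]=21 take 16, i++
i=5 j=2: A[i]=22>B[j]=21 take 21, j++
i=5 j=3: A[i]=22<=B[j]=30 take 22, i++
i=6 j=3: A[i]=26<=B[j]=30 take 26, i++
i=7 j=3: A[i]=28<=B[j]=30 take 28, i++
i=8 j=3: A[i]=33>B[j]=30 take 30, j++
i=8 j=4: A[i]=33>B[j]=31 take 31, j++

j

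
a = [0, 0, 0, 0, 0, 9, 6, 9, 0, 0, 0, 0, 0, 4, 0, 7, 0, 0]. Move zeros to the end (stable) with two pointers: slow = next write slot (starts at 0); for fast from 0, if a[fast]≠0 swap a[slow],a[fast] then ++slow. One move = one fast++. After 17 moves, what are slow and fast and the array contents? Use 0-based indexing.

slow=0 fast=0: a[fast]=0, fast++
slow=0 fast=1: a[fast]=0, fast++
slow=0 fast=2: a[fast]=0, fast++
slow=0 fast=3: a[fast]=0, fast++
slow=0 fast=4: a[fast]=0, fast++
slow=0 fast=5: a[fast]=9≠0 swap→a[0]=9, slow++,fast++
slow=1 fast=6: a[fast]=6≠0 swap→a[1]=6, slow++,fast++
slow=2 fast=7: a[fast]=9≠0 swap→a[2]=9, slow++,fast++
slow=3 fast=8: a[fast]=0, fast++
slow=3 fast=9: a[fast]=0, fast++
slow=3 fast=10: a[fast]=0, fast++
slow=3 fast=11: a[fast]=0, fast++
slow=3 fast=12: a[fast]=0, fast++
slow=3 fast=13: a[fast]=4≠0 swap→a[3]=4, slow++,fast++
slow=4 fast=14: a[fast]=0, fast++
slow=4 fast=15: a[fast]=7≠0 swap→a[4]=7, slow++,fast++
slow=5 fast=16: a[fast]=0, fast++

slow=5, fast=17, a=[9, 6, 9, 4, 7, 0, 0, 0, 0, 0, 0, 0, 0, 0, 0, 0, 0, 0]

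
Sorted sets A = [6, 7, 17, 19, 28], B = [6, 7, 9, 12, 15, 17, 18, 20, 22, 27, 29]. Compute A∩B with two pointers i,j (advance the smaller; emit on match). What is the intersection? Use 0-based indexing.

i=0 j=0: 6==6 emit, i++,j++
i=1 j=1: 7==7 emit, i++,j++
i=2 j=2: 17>9, j++
i=2 j=3: 17>12, j++
i=2 j=4: 17>15, j++
i=2 j=5: 17==17 emit, i++,j++
i=3 j=6: 19>18, j++
i=3 j=7: 19<20, i++
i=4 j=7: 28>20, j++
i=4 j=8: 28>22, j++
i=4 j=9: 28>27, j++
i=4 j=10: 28<29, i++

intersection = [6, 7, 17]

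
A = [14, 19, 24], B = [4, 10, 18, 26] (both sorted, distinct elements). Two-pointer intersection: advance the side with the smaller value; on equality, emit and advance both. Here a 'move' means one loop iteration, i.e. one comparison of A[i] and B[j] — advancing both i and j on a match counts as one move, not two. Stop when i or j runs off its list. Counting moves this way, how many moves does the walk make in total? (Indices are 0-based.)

6 moves

i=0 j=0: 14>4, j++
i=0 j=1: 14>10, j++
i=0 j=2: 14<18, i++
i=1 j=2: 19>18, j++
i=1 j=3: 19<26, i++
i=2 j=3: 24<26, i++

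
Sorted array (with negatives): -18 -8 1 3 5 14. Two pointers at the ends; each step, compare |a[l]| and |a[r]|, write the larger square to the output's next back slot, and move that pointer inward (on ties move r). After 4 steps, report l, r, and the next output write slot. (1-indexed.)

l=3, r=4, next write slot=2

[1,6] |-18|>|14| out[6]=324 → l++
[2,6] |-8|<=|14| out[5]=196 → r--
[2,5] |-8|>|5| out[4]=64 → l++
[3,5] |1|<=|5| out[3]=25 → r--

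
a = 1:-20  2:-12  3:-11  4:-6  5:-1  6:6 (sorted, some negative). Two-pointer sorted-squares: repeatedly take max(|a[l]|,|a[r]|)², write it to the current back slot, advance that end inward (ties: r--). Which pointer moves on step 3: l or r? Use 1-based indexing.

l

[1,6] |-20|>|6| out[6]=400 → l++
[2,6] |-12|>|6| out[5]=144 → l++
[3,6] |-11|>|6| out[4]=121 → l++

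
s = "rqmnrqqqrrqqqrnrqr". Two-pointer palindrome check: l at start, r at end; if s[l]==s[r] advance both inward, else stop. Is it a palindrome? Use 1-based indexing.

l=1 r=18: 'r'=='r', l++,r--
l=2 r=17: 'q'=='q', l++,r--
l=3 r=16: 'm'!='r', stop

not a palindrome (mismatch at 3,16)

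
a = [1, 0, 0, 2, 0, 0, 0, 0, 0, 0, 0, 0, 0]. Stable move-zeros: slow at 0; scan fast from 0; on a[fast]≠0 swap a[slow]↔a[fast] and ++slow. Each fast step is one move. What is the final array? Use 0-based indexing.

(s=0,f=0) a[fast]=1≠0 swap→a[0]=1 → slow++,fast++
(s=1,f=1) a[fast]=0 → fast++
(s=1,f=2) a[fast]=0 → fast++
(s=1,f=3) a[fast]=2≠0 swap→a[1]=2 → slow++,fast++
(s=2,f=4) a[fast]=0 → fast++
(s=2,f=5) a[fast]=0 → fast++
(s=2,f=6) a[fast]=0 → fast++
(s=2,f=7) a[fast]=0 → fast++
(s=2,f=8) a[fast]=0 → fast++
(s=2,f=9) a[fast]=0 → fast++
(s=2,f=10) a[fast]=0 → fast++
(s=2,f=11) a[fast]=0 → fast++
(s=2,f=12) a[fast]=0 → fast++

[1, 2, 0, 0, 0, 0, 0, 0, 0, 0, 0, 0, 0]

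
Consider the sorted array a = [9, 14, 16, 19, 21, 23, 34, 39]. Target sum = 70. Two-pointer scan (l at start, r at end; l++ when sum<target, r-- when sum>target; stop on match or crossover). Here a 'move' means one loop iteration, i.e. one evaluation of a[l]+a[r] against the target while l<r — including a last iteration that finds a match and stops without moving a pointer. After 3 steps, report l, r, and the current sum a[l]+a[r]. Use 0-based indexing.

l=3, r=7, sum=58

[0,7] 9+39=48 <70 → l++
[1,7] 14+39=53 <70 → l++
[2,7] 16+39=55 <70 → l++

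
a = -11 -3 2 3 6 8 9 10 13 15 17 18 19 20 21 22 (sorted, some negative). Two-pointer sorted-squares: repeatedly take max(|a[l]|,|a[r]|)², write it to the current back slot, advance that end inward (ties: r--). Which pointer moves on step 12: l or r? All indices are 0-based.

l=0 r=15: |-11|<=|22| out[15]=484, r--
l=0 r=14: |-11|<=|21| out[14]=441, r--
l=0 r=13: |-11|<=|20| out[13]=400, r--
l=0 r=12: |-11|<=|19| out[12]=361, r--
l=0 r=11: |-11|<=|18| out[11]=324, r--
l=0 r=10: |-11|<=|17| out[10]=289, r--
l=0 r=9: |-11|<=|15| out[9]=225, r--
l=0 r=8: |-11|<=|13| out[8]=169, r--
l=0 r=7: |-11|>|10| out[7]=121, l++
l=1 r=7: |-3|<=|10| out[6]=100, r--
l=1 r=6: |-3|<=|9| out[5]=81, r--
l=1 r=5: |-3|<=|8| out[4]=64, r--

r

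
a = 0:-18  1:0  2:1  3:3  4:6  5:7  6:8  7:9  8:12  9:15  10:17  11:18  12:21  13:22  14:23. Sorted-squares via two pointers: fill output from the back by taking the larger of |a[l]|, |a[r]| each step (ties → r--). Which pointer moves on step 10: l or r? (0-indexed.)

[0,14] |-18|<=|23| out[14]=529 → r--
[0,13] |-18|<=|22| out[13]=484 → r--
[0,12] |-18|<=|21| out[12]=441 → r--
[0,11] |-18|<=|18| out[11]=324 → r--
[0,10] |-18|>|17| out[10]=324 → l++
[1,10] |0|<=|17| out[9]=289 → r--
[1,9] |0|<=|15| out[8]=225 → r--
[1,8] |0|<=|12| out[7]=144 → r--
[1,7] |0|<=|9| out[6]=81 → r--
[1,6] |0|<=|8| out[5]=64 → r--

r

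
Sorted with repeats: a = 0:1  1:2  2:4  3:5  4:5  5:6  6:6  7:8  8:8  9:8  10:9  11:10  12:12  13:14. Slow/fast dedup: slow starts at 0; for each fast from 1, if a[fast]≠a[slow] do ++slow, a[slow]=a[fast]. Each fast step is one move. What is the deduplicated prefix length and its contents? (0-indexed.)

slow=0 fast=1: a[fast]=2≠a[slow]=1 write a[1]=2, slow++,fast++
slow=1 fast=2: a[fast]=4≠a[slow]=2 write a[2]=4, slow++,fast++
slow=2 fast=3: a[fast]=5≠a[slow]=4 write a[3]=5, slow++,fast++
slow=3 fast=4: a[fast]=5=a[slow] dup, fast++
slow=3 fast=5: a[fast]=6≠a[slow]=5 write a[4]=6, slow++,fast++
slow=4 fast=6: a[fast]=6=a[slow] dup, fast++
slow=4 fast=7: a[fast]=8≠a[slow]=6 write a[5]=8, slow++,fast++
slow=5 fast=8: a[fast]=8=a[slow] dup, fast++
slow=5 fast=9: a[fast]=8=a[slow] dup, fast++
slow=5 fast=10: a[fast]=9≠a[slow]=8 write a[6]=9, slow++,fast++
slow=6 fast=11: a[fast]=10≠a[slow]=9 write a[7]=10, slow++,fast++
slow=7 fast=12: a[fast]=12≠a[slow]=10 write a[8]=12, slow++,fast++
slow=8 fast=13: a[fast]=14≠a[slow]=12 write a[9]=14, slow++,fast++

length 10; prefix = [1, 2, 4, 5, 6, 8, 9, 10, 12, 14]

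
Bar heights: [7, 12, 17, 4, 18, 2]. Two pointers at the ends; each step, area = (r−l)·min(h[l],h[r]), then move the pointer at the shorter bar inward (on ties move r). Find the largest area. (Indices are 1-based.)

[1,6] min(7,2)*5=10 best=10 * → r--
[1,5] min(7,18)*4=28 best=28 * → l++
[2,5] min(12,18)*3=36 best=36 * → l++
[3,5] min(17,18)*2=34 best=36 → l++
[4,5] min(4,18)*1=4 best=36 → l++

max area = 36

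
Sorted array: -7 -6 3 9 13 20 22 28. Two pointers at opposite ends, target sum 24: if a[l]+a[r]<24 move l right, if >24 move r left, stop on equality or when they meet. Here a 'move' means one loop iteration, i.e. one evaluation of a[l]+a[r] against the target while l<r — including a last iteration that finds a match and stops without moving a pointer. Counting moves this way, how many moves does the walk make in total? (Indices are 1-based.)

7 moves

[1,8] -7+28=21 <24 → l++
[2,8] -6+28=22 <24 → l++
[3,8] 3+28=31 >24 → r--
[3,7] 3+22=25 >24 → r--
[3,6] 3+20=23 <24 → l++
[4,6] 9+20=29 >24 → r--
[4,5] 9+13=22 <24 → l++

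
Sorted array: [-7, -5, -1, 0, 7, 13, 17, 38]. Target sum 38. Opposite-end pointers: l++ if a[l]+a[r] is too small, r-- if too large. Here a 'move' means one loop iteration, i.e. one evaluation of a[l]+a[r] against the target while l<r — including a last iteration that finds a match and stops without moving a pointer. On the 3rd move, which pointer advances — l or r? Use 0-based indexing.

l

[0,7] -7+38=31 <38 → l++
[1,7] -5+38=33 <38 → l++
[2,7] -1+38=37 <38 → l++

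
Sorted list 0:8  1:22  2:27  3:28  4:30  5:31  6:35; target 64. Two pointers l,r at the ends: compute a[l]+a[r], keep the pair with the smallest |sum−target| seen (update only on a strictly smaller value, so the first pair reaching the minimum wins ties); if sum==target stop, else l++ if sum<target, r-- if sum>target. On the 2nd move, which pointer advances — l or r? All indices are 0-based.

l

[0,6] 8+35=43 d=21 * → l++
[1,6] 22+35=57 d=7 * → l++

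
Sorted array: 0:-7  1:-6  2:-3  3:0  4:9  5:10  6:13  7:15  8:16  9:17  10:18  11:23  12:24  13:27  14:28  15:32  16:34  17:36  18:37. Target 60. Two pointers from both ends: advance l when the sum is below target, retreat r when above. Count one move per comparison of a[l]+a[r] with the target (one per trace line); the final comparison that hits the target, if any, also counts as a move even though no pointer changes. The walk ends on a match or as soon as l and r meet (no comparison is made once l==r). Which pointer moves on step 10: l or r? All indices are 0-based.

l

l=0 r=18: -7+37=30 <60, l++
l=1 r=18: -6+37=31 <60, l++
l=2 r=18: -3+37=34 <60, l++
l=3 r=18: 0+37=37 <60, l++
l=4 r=18: 9+37=46 <60, l++
l=5 r=18: 10+37=47 <60, l++
l=6 r=18: 13+37=50 <60, l++
l=7 r=18: 15+37=52 <60, l++
l=8 r=18: 16+37=53 <60, l++
l=9 r=18: 17+37=54 <60, l++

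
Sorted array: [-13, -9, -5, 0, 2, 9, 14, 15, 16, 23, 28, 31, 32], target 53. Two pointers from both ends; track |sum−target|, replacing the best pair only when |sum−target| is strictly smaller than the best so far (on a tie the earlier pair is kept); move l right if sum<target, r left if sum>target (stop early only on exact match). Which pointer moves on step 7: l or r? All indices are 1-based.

l

[1,13] -13+32=19 d=34 * → l++
[2,13] -9+32=23 d=30 * → l++
[3,13] -5+32=27 d=26 * → l++
[4,13] 0+32=32 d=21 * → l++
[5,13] 2+32=34 d=19 * → l++
[6,13] 9+32=41 d=12 * → l++
[7,13] 14+32=46 d=7 * → l++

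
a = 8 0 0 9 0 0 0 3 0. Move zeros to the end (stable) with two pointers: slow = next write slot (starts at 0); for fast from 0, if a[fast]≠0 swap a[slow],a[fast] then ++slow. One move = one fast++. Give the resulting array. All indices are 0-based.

[8, 9, 3, 0, 0, 0, 0, 0, 0]

slow=0 fast=0: a[fast]=8≠0 swap→a[0]=8, slow++,fast++
slow=1 fast=1: a[fast]=0, fast++
slow=1 fast=2: a[fast]=0, fast++
slow=1 fast=3: a[fast]=9≠0 swap→a[1]=9, slow++,fast++
slow=2 fast=4: a[fast]=0, fast++
slow=2 fast=5: a[fast]=0, fast++
slow=2 fast=6: a[fast]=0, fast++
slow=2 fast=7: a[fast]=3≠0 swap→a[2]=3, slow++,fast++
slow=3 fast=8: a[fast]=0, fast++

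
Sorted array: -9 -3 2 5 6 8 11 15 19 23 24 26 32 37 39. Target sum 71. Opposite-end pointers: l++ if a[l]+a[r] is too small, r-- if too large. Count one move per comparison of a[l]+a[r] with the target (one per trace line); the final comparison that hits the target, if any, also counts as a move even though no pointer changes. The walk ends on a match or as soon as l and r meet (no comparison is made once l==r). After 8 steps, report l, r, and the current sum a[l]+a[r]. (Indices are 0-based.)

l=8, r=14, sum=58

l=0 r=14: -9+39=30 <71, l++
l=1 r=14: -3+39=36 <71, l++
l=2 r=14: 2+39=41 <71, l++
l=3 r=14: 5+39=44 <71, l++
l=4 r=14: 6+39=45 <71, l++
l=5 r=14: 8+39=47 <71, l++
l=6 r=14: 11+39=50 <71, l++
l=7 r=14: 15+39=54 <71, l++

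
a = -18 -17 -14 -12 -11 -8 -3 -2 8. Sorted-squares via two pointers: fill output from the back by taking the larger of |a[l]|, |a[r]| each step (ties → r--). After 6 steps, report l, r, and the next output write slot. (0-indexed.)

[0,8] |-18|>|8| out[8]=324 → l++
[1,8] |-17|>|8| out[7]=289 → l++
[2,8] |-14|>|8| out[6]=196 → l++
[3,8] |-12|>|8| out[5]=144 → l++
[4,8] |-11|>|8| out[4]=121 → l++
[5,8] |-8|<=|8| out[3]=64 → r--

l=5, r=7, next write slot=2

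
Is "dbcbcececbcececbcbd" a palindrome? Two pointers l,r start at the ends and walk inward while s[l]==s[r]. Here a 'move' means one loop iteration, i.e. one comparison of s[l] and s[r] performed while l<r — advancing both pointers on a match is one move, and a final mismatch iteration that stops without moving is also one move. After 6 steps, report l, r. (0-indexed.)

[0,18] 'd'=='d' → l++,r--
[1,17] 'b'=='b' → l++,r--
[2,16] 'c'=='c' → l++,r--
[3,15] 'b'=='b' → l++,r--
[4,14] 'c'=='c' → l++,r--
[5,13] 'e'=='e' → l++,r--

l=6, r=12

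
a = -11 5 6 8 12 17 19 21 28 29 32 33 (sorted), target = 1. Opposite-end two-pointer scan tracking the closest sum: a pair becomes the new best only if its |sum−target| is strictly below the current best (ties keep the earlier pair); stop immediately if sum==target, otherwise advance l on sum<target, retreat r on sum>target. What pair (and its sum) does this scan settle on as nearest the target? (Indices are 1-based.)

pair (-11, 12) with sum 1 (|Δ|=0)

[1,12] -11+33=22 d=21 * → r--
[1,11] -11+32=21 d=20 * → r--
[1,10] -11+29=18 d=17 * → r--
[1,9] -11+28=17 d=16 * → r--
[1,8] -11+21=10 d=9 * → r--
[1,7] -11+19=8 d=7 * → r--
[1,6] -11+17=6 d=5 * → r--
[1,5] -11+12=1 d=0 * → stop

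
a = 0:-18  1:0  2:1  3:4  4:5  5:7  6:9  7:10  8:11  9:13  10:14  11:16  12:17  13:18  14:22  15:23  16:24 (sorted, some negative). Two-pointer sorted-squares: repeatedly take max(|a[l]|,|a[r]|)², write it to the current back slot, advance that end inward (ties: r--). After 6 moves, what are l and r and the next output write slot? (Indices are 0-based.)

l=1, r=11, next write slot=10

[0,16] |-18|<=|24| out[16]=576 → r--
[0,15] |-18|<=|23| out[15]=529 → r--
[0,14] |-18|<=|22| out[14]=484 → r--
[0,13] |-18|<=|18| out[13]=324 → r--
[0,12] |-18|>|17| out[12]=324 → l++
[1,12] |0|<=|17| out[11]=289 → r--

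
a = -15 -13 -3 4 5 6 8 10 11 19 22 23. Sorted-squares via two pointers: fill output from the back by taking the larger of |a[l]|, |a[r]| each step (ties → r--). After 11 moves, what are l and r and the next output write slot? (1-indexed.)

l=3, r=3, next write slot=1

l=1 r=12: |-15|<=|23| out[12]=529, r--
l=1 r=11: |-15|<=|22| out[11]=484, r--
l=1 r=10: |-15|<=|19| out[10]=361, r--
l=1 r=9: |-15|>|11| out[9]=225, l++
l=2 r=9: |-13|>|11| out[8]=169, l++
l=3 r=9: |-3|<=|11| out[7]=121, r--
l=3 r=8: |-3|<=|10| out[6]=100, r--
l=3 r=7: |-3|<=|8| out[5]=64, r--
l=3 r=6: |-3|<=|6| out[4]=36, r--
l=3 r=5: |-3|<=|5| out[3]=25, r--
l=3 r=4: |-3|<=|4| out[2]=16, r--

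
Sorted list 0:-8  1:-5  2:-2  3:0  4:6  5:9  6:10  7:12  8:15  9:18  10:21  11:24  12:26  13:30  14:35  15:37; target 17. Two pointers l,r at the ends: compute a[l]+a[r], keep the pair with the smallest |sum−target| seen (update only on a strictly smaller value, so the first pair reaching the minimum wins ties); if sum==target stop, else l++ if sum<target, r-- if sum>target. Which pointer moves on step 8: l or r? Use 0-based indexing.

[0,15] -8+37=29 d=12 * → r--
[0,14] -8+35=27 d=10 * → r--
[0,13] -8+30=22 d=5 * → r--
[0,12] -8+26=18 d=1 * → r--
[0,11] -8+24=16 d=1 → l++
[1,11] -5+24=19 d=2 → r--
[1,10] -5+21=16 d=1 → l++
[2,10] -2+21=19 d=2 → r--

r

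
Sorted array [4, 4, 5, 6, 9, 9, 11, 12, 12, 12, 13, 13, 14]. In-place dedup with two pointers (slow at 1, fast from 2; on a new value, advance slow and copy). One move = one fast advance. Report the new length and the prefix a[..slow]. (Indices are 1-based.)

length 8; prefix = [4, 5, 6, 9, 11, 12, 13, 14]

(s=1,f=2) a[fast]=4=a[slow] dup → fast++
(s=1,f=3) a[fast]=5≠a[slow]=4 write a[2]=5 → slow++,fast++
(s=2,f=4) a[fast]=6≠a[slow]=5 write a[3]=6 → slow++,fast++
(s=3,f=5) a[fast]=9≠a[slow]=6 write a[4]=9 → slow++,fast++
(s=4,f=6) a[fast]=9=a[slow] dup → fast++
(s=4,f=7) a[fast]=11≠a[slow]=9 write a[5]=11 → slow++,fast++
(s=5,f=8) a[fast]=12≠a[slow]=11 write a[6]=12 → slow++,fast++
(s=6,f=9) a[fast]=12=a[slow] dup → fast++
(s=6,f=10) a[fast]=12=a[slow] dup → fast++
(s=6,f=11) a[fast]=13≠a[slow]=12 write a[7]=13 → slow++,fast++
(s=7,f=12) a[fast]=13=a[slow] dup → fast++
(s=7,f=13) a[fast]=14≠a[slow]=13 write a[8]=14 → slow++,fast++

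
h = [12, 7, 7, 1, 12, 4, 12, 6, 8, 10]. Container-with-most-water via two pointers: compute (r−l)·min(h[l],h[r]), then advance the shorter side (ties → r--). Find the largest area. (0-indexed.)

l=0 r=9: min(12,10)*9=90 best=90 *, r--
l=0 r=8: min(12,8)*8=64 best=90, r--
l=0 r=7: min(12,6)*7=42 best=90, r--
l=0 r=6: min(12,12)*6=72 best=90, r--
l=0 r=5: min(12,4)*5=20 best=90, r--
l=0 r=4: min(12,12)*4=48 best=90, r--
l=0 r=3: min(12,1)*3=3 best=90, r--
l=0 r=2: min(12,7)*2=14 best=90, r--
l=0 r=1: min(12,7)*1=7 best=90, r--

max area = 90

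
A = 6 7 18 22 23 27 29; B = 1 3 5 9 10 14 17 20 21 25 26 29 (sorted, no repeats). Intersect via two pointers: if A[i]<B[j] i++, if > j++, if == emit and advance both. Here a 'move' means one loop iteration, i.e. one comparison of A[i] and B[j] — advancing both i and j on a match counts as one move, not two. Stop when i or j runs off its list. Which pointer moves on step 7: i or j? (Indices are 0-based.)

j

[i=0,j=0] 6>1 → j++
[i=0,j=1] 6>3 → j++
[i=0,j=2] 6>5 → j++
[i=0,j=3] 6<9 → i++
[i=1,j=3] 7<9 → i++
[i=2,j=3] 18>9 → j++
[i=2,j=4] 18>10 → j++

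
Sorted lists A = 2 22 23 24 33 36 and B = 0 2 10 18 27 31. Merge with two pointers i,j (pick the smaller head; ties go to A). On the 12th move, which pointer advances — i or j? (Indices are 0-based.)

i=0 j=0: A[i]=2>B[j]=0 take 0, j++
i=0 j=1: A[i]=2<=B[j]=2 take 2, i++
i=1 j=1: A[i]=22>B[j]=2 take 2, j++
i=1 j=2: A[i]=22>B[j]=10 take 10, j++
i=1 j=3: A[i]=22>B[j]=18 take 18, j++
i=1 j=4: A[i]=22<=B[j]=27 take 22, i++
i=2 j=4: A[i]=23<=B[j]=27 take 23, i++
i=3 j=4: A[i]=24<=B[j]=27 take 24, i++
i=4 j=4: A[i]=33>B[j]=27 take 27, j++
i=4 j=5: A[i]=33>B[j]=31 take 31, j++
i=4 j=6: B done, take A[i]=33, i++
i=5 j=6: B done, take A[i]=36, i++

i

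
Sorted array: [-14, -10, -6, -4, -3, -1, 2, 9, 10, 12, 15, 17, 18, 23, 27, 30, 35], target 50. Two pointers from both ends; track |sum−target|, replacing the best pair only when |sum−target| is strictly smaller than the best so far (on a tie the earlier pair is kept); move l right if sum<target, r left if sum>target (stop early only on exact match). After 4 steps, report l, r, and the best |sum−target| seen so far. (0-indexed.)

l=0 r=16: -14+35=21 d=29 *, l++
l=1 r=16: -10+35=25 d=25 *, l++
l=2 r=16: -6+35=29 d=21 *, l++
l=3 r=16: -4+35=31 d=19 *, l++

l=4, r=16, best |Δ|=19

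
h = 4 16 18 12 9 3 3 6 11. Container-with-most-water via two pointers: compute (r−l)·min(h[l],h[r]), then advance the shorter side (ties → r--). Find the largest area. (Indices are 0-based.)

max area = 77

l=0 r=8: min(4,11)*8=32 best=32 *, l++
l=1 r=8: min(16,11)*7=77 best=77 *, r--
l=1 r=7: min(16,6)*6=36 best=77, r--
l=1 r=6: min(16,3)*5=15 best=77, r--
l=1 r=5: min(16,3)*4=12 best=77, r--
l=1 r=4: min(16,9)*3=27 best=77, r--
l=1 r=3: min(16,12)*2=24 best=77, r--
l=1 r=2: min(16,18)*1=16 best=77, l++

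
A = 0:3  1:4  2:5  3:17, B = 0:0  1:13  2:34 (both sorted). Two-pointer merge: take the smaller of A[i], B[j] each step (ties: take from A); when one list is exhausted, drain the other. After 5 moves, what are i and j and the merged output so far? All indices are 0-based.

i=3, j=2, merged so far=[0, 3, 4, 5, 13]

i=0 j=0: A[i]=3>B[j]=0 take 0, j++
i=0 j=1: A[i]=3<=B[j]=13 take 3, i++
i=1 j=1: A[i]=4<=B[j]=13 take 4, i++
i=2 j=1: A[i]=5<=B[j]=13 take 5, i++
i=3 j=1: A[i]=17>B[j]=13 take 13, j++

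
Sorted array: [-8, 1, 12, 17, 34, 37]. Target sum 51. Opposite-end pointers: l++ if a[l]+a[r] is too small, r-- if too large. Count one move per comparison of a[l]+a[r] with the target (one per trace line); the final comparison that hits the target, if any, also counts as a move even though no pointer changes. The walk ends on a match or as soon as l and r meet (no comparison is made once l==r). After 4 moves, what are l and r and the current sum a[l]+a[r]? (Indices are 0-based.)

l=3, r=4, sum=51

l=0 r=5: -8+37=29 <51, l++
l=1 r=5: 1+37=38 <51, l++
l=2 r=5: 12+37=49 <51, l++
l=3 r=5: 17+37=54 >51, r--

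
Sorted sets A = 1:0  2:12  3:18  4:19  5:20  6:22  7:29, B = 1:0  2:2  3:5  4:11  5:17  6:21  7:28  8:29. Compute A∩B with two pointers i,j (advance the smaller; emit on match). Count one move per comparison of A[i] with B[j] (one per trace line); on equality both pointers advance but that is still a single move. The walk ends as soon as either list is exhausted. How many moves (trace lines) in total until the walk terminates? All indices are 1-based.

13 moves

i=1 j=1: 0==0 emit, i++,j++
i=2 j=2: 12>2, j++
i=2 j=3: 12>5, j++
i=2 j=4: 12>11, j++
i=2 j=5: 12<17, i++
i=3 j=5: 18>17, j++
i=3 j=6: 18<21, i++
i=4 j=6: 19<21, i++
i=5 j=6: 20<21, i++
i=6 j=6: 22>21, j++
i=6 j=7: 22<28, i++
i=7 j=7: 29>28, j++
i=7 j=8: 29==29 emit, i++,j++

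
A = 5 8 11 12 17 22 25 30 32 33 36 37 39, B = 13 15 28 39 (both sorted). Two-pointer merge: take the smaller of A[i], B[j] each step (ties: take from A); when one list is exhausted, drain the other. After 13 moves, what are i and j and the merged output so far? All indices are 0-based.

i=0 j=0: A[i]=5<=B[j]=13 take 5, i++
i=1 j=0: A[i]=8<=B[j]=13 take 8, i++
i=2 j=0: A[i]=11<=B[j]=13 take 11, i++
i=3 j=0: A[i]=12<=B[j]=13 take 12, i++
i=4 j=0: A[i]=17>B[j]=13 take 13, j++
i=4 j=1: A[i]=17>B[j]=15 take 15, j++
i=4 j=2: A[i]=17<=B[j]=28 take 17, i++
i=5 j=2: A[i]=22<=B[j]=28 take 22, i++
i=6 j=2: A[i]=25<=B[j]=28 take 25, i++
i=7 j=2: A[i]=30>B[j]=28 take 28, j++
i=7 j=3: A[i]=30<=B[j]=39 take 30, i++
i=8 j=3: A[i]=32<=B[j]=39 take 32, i++
i=9 j=3: A[i]=33<=B[j]=39 take 33, i++

i=10, j=3, merged so far=[5, 8, 11, 12, 13, 15, 17, 22, 25, 28, 30, 32, 33]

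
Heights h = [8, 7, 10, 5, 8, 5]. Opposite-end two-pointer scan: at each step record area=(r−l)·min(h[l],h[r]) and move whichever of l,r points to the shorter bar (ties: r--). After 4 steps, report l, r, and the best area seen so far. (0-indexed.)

l=0 r=5: min(8,5)*5=25 best=25 *, r--
l=0 r=4: min(8,8)*4=32 best=32 *, r--
l=0 r=3: min(8,5)*3=15 best=32, r--
l=0 r=2: min(8,10)*2=16 best=32, l++

l=1, r=2, best area=32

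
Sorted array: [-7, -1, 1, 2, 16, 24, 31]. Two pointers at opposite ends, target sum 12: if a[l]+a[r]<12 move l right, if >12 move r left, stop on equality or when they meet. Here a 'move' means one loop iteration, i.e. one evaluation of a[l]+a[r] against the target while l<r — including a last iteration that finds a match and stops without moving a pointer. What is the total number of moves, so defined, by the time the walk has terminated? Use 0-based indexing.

6 moves

[0,6] -7+31=24 >12 → r--
[0,5] -7+24=17 >12 → r--
[0,4] -7+16=9 <12 → l++
[1,4] -1+16=15 >12 → r--
[1,3] -1+2=1 <12 → l++
[2,3] 1+2=3 <12 → l++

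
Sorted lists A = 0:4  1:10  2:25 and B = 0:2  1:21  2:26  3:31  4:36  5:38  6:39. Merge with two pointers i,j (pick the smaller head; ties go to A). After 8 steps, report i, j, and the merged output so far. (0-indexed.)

i=3, j=5, merged so far=[2, 4, 10, 21, 25, 26, 31, 36]

[i=0,j=0] A[i]=4>B[j]=2 take 2 → j++
[i=0,j=1] A[i]=4<=B[j]=21 take 4 → i++
[i=1,j=1] A[i]=10<=B[j]=21 take 10 → i++
[i=2,j=1] A[i]=25>B[j]=21 take 21 → j++
[i=2,j=2] A[i]=25<=B[j]=26 take 25 → i++
[i=3,j=2] A done, take B[j]=26 → j++
[i=3,j=3] A done, take B[j]=31 → j++
[i=3,j=4] A done, take B[j]=36 → j++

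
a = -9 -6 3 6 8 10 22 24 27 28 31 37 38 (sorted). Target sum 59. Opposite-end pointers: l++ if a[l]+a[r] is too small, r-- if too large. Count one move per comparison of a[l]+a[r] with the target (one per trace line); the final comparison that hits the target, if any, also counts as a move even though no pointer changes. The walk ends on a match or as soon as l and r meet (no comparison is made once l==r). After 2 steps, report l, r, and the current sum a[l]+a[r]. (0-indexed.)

[0,12] -9+38=29 <59 → l++
[1,12] -6+38=32 <59 → l++

l=2, r=12, sum=41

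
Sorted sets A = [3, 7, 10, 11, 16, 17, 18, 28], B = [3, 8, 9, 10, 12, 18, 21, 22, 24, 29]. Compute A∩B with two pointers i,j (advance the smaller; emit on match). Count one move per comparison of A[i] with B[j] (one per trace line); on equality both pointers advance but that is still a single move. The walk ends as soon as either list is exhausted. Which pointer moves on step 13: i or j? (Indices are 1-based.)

j

i=1 j=1: 3==3 emit, i++,j++
i=2 j=2: 7<8, i++
i=3 j=2: 10>8, j++
i=3 j=3: 10>9, j++
i=3 j=4: 10==10 emit, i++,j++
i=4 j=5: 11<12, i++
i=5 j=5: 16>12, j++
i=5 j=6: 16<18, i++
i=6 j=6: 17<18, i++
i=7 j=6: 18==18 emit, i++,j++
i=8 j=7: 28>21, j++
i=8 j=8: 28>22, j++
i=8 j=9: 28>24, j++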